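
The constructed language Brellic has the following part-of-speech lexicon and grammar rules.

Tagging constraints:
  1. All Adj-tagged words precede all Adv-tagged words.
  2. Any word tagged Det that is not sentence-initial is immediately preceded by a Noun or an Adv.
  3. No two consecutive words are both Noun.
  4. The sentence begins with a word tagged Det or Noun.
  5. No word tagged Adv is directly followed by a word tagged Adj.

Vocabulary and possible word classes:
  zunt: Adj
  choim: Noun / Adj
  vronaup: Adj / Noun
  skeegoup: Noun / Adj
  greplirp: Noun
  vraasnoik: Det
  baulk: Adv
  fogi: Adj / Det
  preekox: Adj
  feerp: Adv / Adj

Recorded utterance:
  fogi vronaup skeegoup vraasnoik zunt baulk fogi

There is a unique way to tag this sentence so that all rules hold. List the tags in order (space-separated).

Candidates per position — 1:fogi {Adj,Det}; 2:vronaup {Adj,Noun}; 3:skeegoup {Noun,Adj}; 4:vraasnoik {Det}; 5:zunt {Adj}; 6:baulk {Adv}; 7:fogi {Adj,Det}.
Word 1 cannot be Adj — rule 4 would then fail for every completion. It is Det.
Word 3 cannot be Adj — rule 2 would then fail for every completion. It is Noun.
Word 7 cannot be Adj — rule 1 would then fail for every completion. It is Det.
Word 2 cannot be Noun — rule 3 would then fail for every completion. It is Adj.
So the tagging must be: Det Adj Noun Det Adj Adv Det.
Check: rule 1 ✓; rule 2 ✓; rule 3 ✓; rule 4 ✓; rule 5 ✓.

Det Adj Noun Det Adj Adv Det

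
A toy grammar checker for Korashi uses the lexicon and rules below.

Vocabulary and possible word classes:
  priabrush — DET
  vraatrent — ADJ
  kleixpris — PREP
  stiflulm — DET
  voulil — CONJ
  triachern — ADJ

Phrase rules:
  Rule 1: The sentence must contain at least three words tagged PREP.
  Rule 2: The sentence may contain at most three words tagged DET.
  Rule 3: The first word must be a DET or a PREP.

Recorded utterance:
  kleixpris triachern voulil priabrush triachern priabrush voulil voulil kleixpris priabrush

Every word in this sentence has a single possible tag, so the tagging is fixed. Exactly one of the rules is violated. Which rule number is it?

Fixed tagging: PREP ADJ CONJ DET ADJ DET CONJ CONJ PREP DET.
Checking each rule: R1 violated, R2 holds, R3 holds.
Only rule 1 fails.

1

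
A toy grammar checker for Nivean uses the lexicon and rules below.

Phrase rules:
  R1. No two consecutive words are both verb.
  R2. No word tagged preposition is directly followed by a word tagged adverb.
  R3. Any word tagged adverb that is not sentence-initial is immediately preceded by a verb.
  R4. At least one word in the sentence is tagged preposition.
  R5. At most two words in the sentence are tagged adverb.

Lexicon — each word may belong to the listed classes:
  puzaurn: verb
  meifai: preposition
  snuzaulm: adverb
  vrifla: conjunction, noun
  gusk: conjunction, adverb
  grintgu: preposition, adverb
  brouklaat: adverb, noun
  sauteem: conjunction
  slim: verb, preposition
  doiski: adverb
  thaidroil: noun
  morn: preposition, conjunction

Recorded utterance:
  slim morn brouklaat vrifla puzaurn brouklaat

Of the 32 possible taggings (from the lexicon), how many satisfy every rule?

12

Candidates per position — 1:slim {verb,preposition}; 2:morn {preposition,conjunction}; 3:brouklaat {adverb,noun}; 4:vrifla {conjunction,noun}; 5:puzaurn {verb}; 6:brouklaat {adverb,noun}.
There are 32 candidate sequences in total.
Checking each against the rules leaves 12 sequences.
Count = 12.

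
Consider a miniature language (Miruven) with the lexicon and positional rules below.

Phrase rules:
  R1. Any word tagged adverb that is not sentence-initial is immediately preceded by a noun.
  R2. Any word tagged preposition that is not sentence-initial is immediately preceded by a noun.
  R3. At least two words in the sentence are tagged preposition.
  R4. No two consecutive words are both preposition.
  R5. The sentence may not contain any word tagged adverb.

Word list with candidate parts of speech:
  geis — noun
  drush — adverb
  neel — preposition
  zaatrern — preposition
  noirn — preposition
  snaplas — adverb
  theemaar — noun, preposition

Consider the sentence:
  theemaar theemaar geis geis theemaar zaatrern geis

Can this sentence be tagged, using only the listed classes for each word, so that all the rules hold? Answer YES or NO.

Candidates per position — 1:theemaar {noun,preposition}; 2:theemaar {noun,preposition}; 3:geis {noun}; 4:geis {noun}; 5:theemaar {noun,preposition}; 6:zaatrern {preposition}; 7:geis {noun}.
One satisfying assignment: noun preposition noun noun noun preposition noun.
Check: rule 1 ✓; rule 2 ✓; rule 3 ✓; rule 4 ✓; rule 5 ✓.

YES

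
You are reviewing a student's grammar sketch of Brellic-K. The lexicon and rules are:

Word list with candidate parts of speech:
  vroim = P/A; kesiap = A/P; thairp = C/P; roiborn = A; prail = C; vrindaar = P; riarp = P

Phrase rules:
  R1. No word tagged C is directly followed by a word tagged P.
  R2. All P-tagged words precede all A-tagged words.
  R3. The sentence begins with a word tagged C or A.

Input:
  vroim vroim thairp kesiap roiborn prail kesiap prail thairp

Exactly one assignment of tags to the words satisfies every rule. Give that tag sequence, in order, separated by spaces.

A A C A A C A C C

Candidates per position — 1:vroim {P,A}; 2:vroim {P,A}; 3:thairp {C,P}; 4:kesiap {A,P}; 5:roiborn {A}; 6:prail {C}; 7:kesiap {A,P}; 8:prail {C}; 9:thairp {C,P}.
Position 1: P is ruled out by rule 3; that leaves A.
Position 2: P is ruled out by rule 2; that leaves A.
Position 3: P is ruled out by rule 2; that leaves C.
Position 4: P is ruled out by rule 1; that leaves A.
Position 7: P is ruled out by rule 1; that leaves A.
Position 9: P is ruled out by rule 1; that leaves C.
The only consistent sequence is: A A C A A C A C C.
Checking: rule 1 holds; rule 2 holds; rule 3 holds.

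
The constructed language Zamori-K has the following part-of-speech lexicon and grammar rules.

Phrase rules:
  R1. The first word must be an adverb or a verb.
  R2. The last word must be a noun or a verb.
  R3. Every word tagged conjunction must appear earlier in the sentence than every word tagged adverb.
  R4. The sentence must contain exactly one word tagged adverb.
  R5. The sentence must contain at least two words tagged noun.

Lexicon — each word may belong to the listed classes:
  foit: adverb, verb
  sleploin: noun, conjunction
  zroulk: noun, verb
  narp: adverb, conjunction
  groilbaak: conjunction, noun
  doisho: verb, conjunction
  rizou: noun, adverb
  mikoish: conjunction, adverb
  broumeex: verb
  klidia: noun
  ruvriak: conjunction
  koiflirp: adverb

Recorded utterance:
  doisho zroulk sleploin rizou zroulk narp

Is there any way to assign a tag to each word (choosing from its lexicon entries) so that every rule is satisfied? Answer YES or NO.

Candidates per position — 1:doisho {verb,conjunction}; 2:zroulk {noun,verb}; 3:sleploin {noun,conjunction}; 4:rizou {noun,adverb}; 5:zroulk {noun,verb}; 6:narp {adverb,conjunction}.
Rule 2 cannot be satisfied by any choice of tags from the lexicon.
So there is no consistent tagging.

NO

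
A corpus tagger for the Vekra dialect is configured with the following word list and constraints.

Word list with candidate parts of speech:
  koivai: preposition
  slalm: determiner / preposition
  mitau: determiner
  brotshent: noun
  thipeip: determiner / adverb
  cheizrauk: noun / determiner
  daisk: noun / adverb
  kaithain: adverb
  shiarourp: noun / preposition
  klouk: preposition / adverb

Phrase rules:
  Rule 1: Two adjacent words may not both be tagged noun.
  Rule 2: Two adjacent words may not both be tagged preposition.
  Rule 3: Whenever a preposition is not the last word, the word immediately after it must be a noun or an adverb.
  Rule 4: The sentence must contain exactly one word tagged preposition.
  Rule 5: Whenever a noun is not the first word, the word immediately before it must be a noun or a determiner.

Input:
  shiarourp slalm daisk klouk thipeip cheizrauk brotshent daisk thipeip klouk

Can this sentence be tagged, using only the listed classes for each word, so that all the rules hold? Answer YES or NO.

YES

Candidates per position — 1:shiarourp {noun,preposition}; 2:slalm {determiner,preposition}; 3:daisk {noun,adverb}; 4:klouk {preposition,adverb}; 5:thipeip {determiner,adverb}; 6:cheizrauk {noun,determiner}; 7:brotshent {noun}; 8:daisk {noun,adverb}; 9:thipeip {determiner,adverb}; 10:klouk {preposition,adverb}.
One satisfying assignment: noun determiner noun preposition adverb determiner noun adverb determiner adverb.
Check: rule 1 holds; rule 2 holds; rule 3 holds; rule 4 holds; rule 5 holds.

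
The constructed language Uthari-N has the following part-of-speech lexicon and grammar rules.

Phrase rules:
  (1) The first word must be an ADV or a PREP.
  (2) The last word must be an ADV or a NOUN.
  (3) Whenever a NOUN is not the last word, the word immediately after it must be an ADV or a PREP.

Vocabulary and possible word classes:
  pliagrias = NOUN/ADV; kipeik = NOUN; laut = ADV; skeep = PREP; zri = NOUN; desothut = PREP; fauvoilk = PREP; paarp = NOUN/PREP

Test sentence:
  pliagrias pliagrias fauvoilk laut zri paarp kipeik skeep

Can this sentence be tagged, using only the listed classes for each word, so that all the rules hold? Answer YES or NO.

NO

Candidates per position — 1:pliagrias {NOUN,ADV}; 2:pliagrias {NOUN,ADV}; 3:fauvoilk {PREP}; 4:laut {ADV}; 5:zri {NOUN}; 6:paarp {NOUN,PREP}; 7:kipeik {NOUN}; 8:skeep {PREP}.
Rule 2 cannot be satisfied by any choice of tags from the lexicon.
So there is no consistent tagging.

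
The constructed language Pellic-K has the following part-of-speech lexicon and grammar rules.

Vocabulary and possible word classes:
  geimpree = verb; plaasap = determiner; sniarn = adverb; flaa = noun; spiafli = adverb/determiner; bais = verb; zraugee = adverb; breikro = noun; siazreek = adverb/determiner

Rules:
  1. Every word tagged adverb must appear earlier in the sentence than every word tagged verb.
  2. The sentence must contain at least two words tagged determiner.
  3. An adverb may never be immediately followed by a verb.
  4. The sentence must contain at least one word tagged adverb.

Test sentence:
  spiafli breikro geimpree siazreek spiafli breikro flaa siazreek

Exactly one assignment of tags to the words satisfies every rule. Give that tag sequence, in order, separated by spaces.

adverb noun verb determiner determiner noun noun determiner

Candidates per position — 1:spiafli {adverb,determiner}; 2:breikro {noun}; 3:geimpree {verb}; 4:siazreek {adverb,determiner}; 5:spiafli {adverb,determiner}; 6:breikro {noun}; 7:flaa {noun}; 8:siazreek {adverb,determiner}.
Position 4: tagging it adverb would leave rule 1 unsatisfiable, so it must be determiner.
Position 5: tagging it adverb would leave rule 1 unsatisfiable, so it must be determiner.
Position 8: tagging it adverb would leave rule 1 unsatisfiable, so it must be determiner.
Position 1: tagging it determiner would leave rule 4 unsatisfiable, so it must be adverb.
So the tagging must be: adverb noun verb determiner determiner noun noun determiner.
Check: rule 1 ✓; rule 2 ✓; rule 3 ✓; rule 4 ✓.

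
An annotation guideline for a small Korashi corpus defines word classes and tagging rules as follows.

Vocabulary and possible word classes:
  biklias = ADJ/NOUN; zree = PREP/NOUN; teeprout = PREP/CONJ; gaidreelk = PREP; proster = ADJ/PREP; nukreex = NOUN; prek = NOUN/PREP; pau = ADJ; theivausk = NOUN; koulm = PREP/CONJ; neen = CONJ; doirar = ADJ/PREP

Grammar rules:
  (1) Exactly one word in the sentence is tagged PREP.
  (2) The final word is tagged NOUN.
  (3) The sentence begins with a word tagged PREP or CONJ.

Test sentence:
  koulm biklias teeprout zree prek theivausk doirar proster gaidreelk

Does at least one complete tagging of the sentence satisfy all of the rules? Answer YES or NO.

NO

Candidates per position — 1:koulm {PREP,CONJ}; 2:biklias {ADJ,NOUN}; 3:teeprout {PREP,CONJ}; 4:zree {PREP,NOUN}; 5:prek {NOUN,PREP}; 6:theivausk {NOUN}; 7:doirar {ADJ,PREP}; 8:proster {ADJ,PREP}; 9:gaidreelk {PREP}.
Rule 2 cannot be satisfied by any choice of tags from the lexicon.
So there is no consistent tagging.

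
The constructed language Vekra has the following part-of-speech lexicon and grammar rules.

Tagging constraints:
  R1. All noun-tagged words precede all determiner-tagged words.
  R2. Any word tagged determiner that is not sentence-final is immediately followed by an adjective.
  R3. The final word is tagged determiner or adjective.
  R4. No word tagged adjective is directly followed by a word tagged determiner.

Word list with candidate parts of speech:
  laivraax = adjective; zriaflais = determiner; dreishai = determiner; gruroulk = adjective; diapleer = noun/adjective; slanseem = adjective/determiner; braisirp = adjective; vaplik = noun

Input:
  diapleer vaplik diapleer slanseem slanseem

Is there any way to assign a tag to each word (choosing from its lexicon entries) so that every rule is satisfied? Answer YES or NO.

Candidates per position — 1:diapleer {noun,adjective}; 2:vaplik {noun}; 3:diapleer {noun,adjective}; 4:slanseem {adjective,determiner}; 5:slanseem {adjective,determiner}.
One satisfying assignment: adjective noun adjective adjective adjective.
Rule-by-rule: rule 1 satisfied; rule 2 satisfied; rule 3 satisfied; rule 4 satisfied.

YES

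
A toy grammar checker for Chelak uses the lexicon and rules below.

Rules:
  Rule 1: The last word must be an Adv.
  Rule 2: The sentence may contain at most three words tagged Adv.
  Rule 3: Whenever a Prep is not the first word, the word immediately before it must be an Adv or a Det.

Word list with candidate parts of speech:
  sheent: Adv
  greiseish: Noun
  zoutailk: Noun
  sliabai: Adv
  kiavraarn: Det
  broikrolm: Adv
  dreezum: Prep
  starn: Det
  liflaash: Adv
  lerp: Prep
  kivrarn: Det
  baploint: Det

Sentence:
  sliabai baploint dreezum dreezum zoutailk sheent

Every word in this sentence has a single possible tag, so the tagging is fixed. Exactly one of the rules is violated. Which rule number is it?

Fixed tagging: Adv Det Prep Prep Noun Adv.
Applying the rules: R1 holds, R2 holds, R3 violated.
Only rule 3 fails.

3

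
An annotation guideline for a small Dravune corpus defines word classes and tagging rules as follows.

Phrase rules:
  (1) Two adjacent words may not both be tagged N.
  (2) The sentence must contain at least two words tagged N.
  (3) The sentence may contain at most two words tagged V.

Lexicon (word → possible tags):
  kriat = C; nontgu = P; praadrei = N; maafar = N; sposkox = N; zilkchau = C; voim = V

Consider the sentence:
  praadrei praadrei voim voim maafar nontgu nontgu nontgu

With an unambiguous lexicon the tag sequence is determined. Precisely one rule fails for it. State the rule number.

1

Fixed tagging: N N V V N P P P.
Checking each rule: R1 ✗, R2 ✓, R3 ✓.
Only rule 1 fails.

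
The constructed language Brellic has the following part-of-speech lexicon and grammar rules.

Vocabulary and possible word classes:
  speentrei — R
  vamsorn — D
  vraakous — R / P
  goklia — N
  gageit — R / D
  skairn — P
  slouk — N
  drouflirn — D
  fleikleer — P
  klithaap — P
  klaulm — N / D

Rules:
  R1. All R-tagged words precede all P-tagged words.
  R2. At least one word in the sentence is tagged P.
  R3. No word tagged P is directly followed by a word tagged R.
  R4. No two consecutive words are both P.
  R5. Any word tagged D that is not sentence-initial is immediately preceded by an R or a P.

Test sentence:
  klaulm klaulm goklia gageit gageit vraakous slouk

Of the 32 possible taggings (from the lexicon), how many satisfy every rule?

Candidates per position — 1:klaulm {N,D}; 2:klaulm {N,D}; 3:goklia {N}; 4:gageit {R,D}; 5:gageit {R,D}; 6:vraakous {R,P}; 7:slouk {N}.
There are 32 candidate sequences in total.
The sequences that satisfy every rule: N N N R R P N; N N N R D P N; D N N R R P N; D N N R D P N.
Count = 4.

4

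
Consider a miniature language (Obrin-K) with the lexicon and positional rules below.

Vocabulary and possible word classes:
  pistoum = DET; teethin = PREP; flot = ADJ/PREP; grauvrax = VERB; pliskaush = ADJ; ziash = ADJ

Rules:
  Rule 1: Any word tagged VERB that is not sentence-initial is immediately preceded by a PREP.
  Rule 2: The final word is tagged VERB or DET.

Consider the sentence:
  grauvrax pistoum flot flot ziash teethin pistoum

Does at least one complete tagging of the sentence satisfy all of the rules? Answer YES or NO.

Candidates per position — 1:grauvrax {VERB}; 2:pistoum {DET}; 3:flot {ADJ,PREP}; 4:flot {ADJ,PREP}; 5:ziash {ADJ}; 6:teethin {PREP}; 7:pistoum {DET}.
One satisfying assignment: VERB DET ADJ ADJ ADJ PREP DET.
Verifying each rule — rule 1 holds; rule 2 holds.

YES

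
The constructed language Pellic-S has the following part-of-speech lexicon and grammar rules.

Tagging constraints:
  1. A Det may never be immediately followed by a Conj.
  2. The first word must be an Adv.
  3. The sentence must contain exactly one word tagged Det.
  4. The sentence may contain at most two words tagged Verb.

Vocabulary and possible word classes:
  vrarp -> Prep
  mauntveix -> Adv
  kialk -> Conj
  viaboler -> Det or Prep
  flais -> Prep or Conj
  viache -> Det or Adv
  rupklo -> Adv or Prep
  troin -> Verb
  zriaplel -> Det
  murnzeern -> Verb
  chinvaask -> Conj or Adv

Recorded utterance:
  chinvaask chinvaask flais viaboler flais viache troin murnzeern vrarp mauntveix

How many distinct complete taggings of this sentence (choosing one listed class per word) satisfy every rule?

12

Candidates per position — 1:chinvaask {Conj,Adv}; 2:chinvaask {Conj,Adv}; 3:flais {Prep,Conj}; 4:viaboler {Det,Prep}; 5:flais {Prep,Conj}; 6:viache {Det,Adv}; 7:troin {Verb}; 8:murnzeern {Verb}; 9:vrarp {Prep}; 10:mauntveix {Adv}.
There are 64 candidate sequences in total.
Checking each against the rules leaves 12 sequences.
Count = 12.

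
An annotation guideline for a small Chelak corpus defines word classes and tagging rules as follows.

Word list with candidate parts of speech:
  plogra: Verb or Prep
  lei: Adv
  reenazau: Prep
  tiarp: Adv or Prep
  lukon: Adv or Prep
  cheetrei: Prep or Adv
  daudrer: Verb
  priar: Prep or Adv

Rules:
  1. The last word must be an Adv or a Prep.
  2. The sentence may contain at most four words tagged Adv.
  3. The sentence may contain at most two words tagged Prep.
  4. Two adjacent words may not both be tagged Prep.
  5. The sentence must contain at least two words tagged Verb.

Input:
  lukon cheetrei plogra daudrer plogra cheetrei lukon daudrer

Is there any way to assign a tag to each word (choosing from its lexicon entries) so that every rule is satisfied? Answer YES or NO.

NO

Candidates per position — 1:lukon {Adv,Prep}; 2:cheetrei {Prep,Adv}; 3:plogra {Verb,Prep}; 4:daudrer {Verb}; 5:plogra {Verb,Prep}; 6:cheetrei {Prep,Adv}; 7:lukon {Adv,Prep}; 8:daudrer {Verb}.
Rule 1 cannot be satisfied by any choice of tags from the lexicon.
So there is no consistent tagging.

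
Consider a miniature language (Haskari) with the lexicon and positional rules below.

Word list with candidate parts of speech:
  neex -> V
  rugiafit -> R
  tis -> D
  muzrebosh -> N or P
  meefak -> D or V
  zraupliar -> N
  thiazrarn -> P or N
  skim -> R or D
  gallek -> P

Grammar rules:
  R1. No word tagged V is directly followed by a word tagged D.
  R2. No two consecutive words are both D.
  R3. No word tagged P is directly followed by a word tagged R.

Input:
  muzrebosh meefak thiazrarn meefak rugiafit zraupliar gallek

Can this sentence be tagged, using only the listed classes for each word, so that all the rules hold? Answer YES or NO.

Candidates per position — 1:muzrebosh {N,P}; 2:meefak {D,V}; 3:thiazrarn {P,N}; 4:meefak {D,V}; 5:rugiafit {R}; 6:zraupliar {N}; 7:gallek {P}.
One satisfying assignment: P D N V R N P.
Verifying each rule — rule 1 holds; rule 2 holds; rule 3 holds.

YES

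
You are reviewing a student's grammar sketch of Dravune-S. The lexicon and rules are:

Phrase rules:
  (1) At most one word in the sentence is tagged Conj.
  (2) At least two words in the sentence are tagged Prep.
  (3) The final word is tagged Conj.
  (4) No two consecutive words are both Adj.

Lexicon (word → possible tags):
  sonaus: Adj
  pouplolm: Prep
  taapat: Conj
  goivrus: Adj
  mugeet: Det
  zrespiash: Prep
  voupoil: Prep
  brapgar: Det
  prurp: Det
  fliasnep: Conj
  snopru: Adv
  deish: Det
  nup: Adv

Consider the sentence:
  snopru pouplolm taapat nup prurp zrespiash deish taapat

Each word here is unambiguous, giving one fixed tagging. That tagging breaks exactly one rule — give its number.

1

Fixed tagging: Adv Prep Conj Adv Det Prep Det Conj.
Applying the rules: R1 violated, R2 holds, R3 holds, R4 holds.
Only rule 1 fails.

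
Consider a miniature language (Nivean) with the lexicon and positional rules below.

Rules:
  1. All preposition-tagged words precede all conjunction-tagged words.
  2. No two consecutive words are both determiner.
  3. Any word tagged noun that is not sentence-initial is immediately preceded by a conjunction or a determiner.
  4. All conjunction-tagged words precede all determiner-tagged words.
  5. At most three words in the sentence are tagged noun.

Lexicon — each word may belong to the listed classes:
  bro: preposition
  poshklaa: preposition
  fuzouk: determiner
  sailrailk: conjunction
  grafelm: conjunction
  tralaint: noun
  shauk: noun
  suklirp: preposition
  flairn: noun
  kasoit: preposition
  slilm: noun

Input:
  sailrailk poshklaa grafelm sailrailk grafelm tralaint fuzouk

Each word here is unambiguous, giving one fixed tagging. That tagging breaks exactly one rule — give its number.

1

Fixed tagging: conjunction preposition conjunction conjunction conjunction noun determiner.
Checking each rule: R1 ✗, R2 ✓, R3 ✓, R4 ✓, R5 ✓.
Only rule 1 fails.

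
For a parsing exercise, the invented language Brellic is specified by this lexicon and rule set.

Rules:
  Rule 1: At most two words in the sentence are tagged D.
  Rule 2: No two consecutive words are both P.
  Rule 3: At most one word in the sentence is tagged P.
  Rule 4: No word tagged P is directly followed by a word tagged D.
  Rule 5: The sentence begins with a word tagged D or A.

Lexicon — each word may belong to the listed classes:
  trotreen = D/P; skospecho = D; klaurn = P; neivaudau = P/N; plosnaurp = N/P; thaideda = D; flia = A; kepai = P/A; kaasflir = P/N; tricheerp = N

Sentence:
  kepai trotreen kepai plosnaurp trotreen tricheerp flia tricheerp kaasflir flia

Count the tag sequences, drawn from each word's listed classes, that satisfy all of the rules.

Candidates per position — 1:kepai {P,A}; 2:trotreen {D,P}; 3:kepai {P,A}; 4:plosnaurp {N,P}; 5:trotreen {D,P}; 6:tricheerp {N}; 7:flia {A}; 8:tricheerp {N}; 9:kaasflir {P,N}; 10:flia {A}.
There are 64 candidate sequences in total.
The sequences that satisfy every rule: A D P N D N A N N A; A D A N D N A N P A; A D A N D N A N N A; A D A N P N A N N A; A P A N D N A N N A.
Count = 5.

5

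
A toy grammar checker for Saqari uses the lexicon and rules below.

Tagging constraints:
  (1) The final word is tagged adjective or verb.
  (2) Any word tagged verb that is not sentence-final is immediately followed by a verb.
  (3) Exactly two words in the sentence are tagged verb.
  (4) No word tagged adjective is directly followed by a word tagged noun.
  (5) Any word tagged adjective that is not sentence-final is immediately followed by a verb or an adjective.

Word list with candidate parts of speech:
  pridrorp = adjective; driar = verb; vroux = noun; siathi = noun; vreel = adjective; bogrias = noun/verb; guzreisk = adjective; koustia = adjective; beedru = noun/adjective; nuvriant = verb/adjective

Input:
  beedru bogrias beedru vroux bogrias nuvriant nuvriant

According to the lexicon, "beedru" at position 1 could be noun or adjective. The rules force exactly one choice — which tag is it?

Candidates per position — 1:beedru {noun,adjective}; 2:bogrias {noun,verb}; 3:beedru {noun,adjective}; 4:vroux {noun}; 5:bogrias {noun,verb}; 6:nuvriant {verb,adjective}; 7:nuvriant {verb,adjective}.
If word 2 were verb, no tagging could satisfy rule 2; so word 2 is noun.
If word 3 were adjective, no tagging could satisfy rule 4; so word 3 is noun.
If word 1 were adjective, no tagging could satisfy rule 4; so word 1 is noun.
The remaining ambiguous positions (5, 6, 7) are resolved jointly — only one combination satisfies every rule.
So the tagging must be: noun noun noun noun noun verb verb.
Checking: rule 1 holds; rule 2 holds; rule 3 holds; rule 4 holds; rule 5 holds.

noun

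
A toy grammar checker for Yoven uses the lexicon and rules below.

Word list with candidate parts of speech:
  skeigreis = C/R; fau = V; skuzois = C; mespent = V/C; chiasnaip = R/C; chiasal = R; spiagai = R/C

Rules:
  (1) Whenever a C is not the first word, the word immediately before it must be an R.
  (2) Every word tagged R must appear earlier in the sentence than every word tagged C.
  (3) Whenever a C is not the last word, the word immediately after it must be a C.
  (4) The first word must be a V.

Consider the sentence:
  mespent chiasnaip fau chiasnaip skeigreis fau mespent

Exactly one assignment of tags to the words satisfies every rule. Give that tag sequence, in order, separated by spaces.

V R V R R V V

Candidates per position — 1:mespent {V,C}; 2:chiasnaip {R,C}; 3:fau {V}; 4:chiasnaip {R,C}; 5:skeigreis {C,R}; 6:fau {V}; 7:mespent {V,C}.
If word 1 were C, no tagging could satisfy rule 3; so word 1 is V.
If word 2 were C, no tagging could satisfy rule 1; so word 2 is R.
If word 4 were C, no tagging could satisfy rule 1; so word 4 is R.
If word 5 were C, no tagging could satisfy rule 3; so word 5 is R.
If word 7 were C, no tagging could satisfy rule 1; so word 7 is V.
The unique satisfying tagging is: V R V R R V V.
Rule-by-rule: rule 1 ok; rule 2 ok; rule 3 ok; rule 4 ok.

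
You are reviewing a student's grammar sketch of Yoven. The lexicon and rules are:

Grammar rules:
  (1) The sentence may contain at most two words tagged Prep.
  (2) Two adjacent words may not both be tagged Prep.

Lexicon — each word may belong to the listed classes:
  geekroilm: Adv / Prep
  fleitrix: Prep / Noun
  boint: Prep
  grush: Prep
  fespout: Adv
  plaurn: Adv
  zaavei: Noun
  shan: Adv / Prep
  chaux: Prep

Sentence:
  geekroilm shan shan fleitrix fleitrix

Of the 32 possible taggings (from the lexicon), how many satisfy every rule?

12

Candidates per position — 1:geekroilm {Adv,Prep}; 2:shan {Adv,Prep}; 3:shan {Adv,Prep}; 4:fleitrix {Prep,Noun}; 5:fleitrix {Prep,Noun}.
There are 32 candidate sequences in total.
Checking each against the rules leaves 12 sequences.
Count = 12.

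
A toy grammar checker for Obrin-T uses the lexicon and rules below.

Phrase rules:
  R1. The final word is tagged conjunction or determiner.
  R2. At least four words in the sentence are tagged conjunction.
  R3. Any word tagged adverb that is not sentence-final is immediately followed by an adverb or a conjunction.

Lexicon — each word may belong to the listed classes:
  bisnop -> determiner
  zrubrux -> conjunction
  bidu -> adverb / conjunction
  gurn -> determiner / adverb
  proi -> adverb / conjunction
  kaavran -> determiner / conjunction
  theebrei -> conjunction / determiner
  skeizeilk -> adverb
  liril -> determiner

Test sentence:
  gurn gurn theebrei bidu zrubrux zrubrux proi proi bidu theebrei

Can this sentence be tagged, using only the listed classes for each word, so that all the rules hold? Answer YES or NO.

Candidates per position — 1:gurn {determiner,adverb}; 2:gurn {determiner,adverb}; 3:theebrei {conjunction,determiner}; 4:bidu {adverb,conjunction}; 5:zrubrux {conjunction}; 6:zrubrux {conjunction}; 7:proi {adverb,conjunction}; 8:proi {adverb,conjunction}; 9:bidu {adverb,conjunction}; 10:theebrei {conjunction,determiner}.
One satisfying assignment: adverb adverb conjunction adverb conjunction conjunction conjunction conjunction conjunction determiner.
Checking: rule 1 ✓; rule 2 ✓; rule 3 ✓.

YES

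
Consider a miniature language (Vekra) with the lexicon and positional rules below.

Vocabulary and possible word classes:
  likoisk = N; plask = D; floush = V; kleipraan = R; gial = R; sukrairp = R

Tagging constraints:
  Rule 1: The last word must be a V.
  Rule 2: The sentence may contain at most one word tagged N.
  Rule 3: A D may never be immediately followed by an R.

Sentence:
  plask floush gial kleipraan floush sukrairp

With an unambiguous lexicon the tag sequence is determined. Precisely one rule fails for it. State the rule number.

1

Fixed tagging: D V R R V R.
Checking each rule: R1 ✗, R2 ✓, R3 ✓.
Only rule 1 fails.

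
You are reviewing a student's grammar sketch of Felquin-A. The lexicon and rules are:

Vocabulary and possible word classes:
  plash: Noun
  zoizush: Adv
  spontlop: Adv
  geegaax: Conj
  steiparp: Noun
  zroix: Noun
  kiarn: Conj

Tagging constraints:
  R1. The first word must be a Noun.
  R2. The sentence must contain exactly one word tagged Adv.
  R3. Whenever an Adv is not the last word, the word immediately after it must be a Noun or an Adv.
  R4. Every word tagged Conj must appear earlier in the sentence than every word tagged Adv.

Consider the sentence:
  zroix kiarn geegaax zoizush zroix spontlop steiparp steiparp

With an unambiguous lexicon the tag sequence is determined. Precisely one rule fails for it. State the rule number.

Fixed tagging: Noun Conj Conj Adv Noun Adv Noun Noun.
Checking each rule: R1 pass, R2 fail, R3 pass, R4 pass.
Only rule 2 fails.

2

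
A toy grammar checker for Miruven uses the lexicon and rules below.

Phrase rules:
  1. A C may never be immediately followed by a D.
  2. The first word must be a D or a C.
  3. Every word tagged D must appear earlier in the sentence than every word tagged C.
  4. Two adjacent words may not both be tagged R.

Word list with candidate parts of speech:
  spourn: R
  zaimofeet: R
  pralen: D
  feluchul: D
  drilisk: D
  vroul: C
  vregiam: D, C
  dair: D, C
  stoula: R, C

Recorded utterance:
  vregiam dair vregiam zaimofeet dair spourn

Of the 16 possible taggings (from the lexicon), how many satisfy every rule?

Candidates per position — 1:vregiam {D,C}; 2:dair {D,C}; 3:vregiam {D,C}; 4:zaimofeet {R}; 5:dair {D,C}; 6:spourn {R}.
There are 16 candidate sequences in total.
The sequences that satisfy every rule: D D D R D R; D D D R C R; D D C R C R; D C C R C R; C C C R C R.
Count = 5.

5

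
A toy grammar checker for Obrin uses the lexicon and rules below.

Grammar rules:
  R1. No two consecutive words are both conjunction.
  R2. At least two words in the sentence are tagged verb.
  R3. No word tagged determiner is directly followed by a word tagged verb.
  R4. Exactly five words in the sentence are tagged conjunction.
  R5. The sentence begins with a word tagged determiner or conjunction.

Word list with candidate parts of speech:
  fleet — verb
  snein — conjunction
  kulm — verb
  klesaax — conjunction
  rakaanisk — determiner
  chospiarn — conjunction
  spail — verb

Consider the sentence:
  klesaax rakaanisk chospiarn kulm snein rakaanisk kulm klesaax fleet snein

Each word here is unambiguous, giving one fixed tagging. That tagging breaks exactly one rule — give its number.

Fixed tagging: conjunction determiner conjunction verb conjunction determiner verb conjunction verb conjunction.
Checking each rule: R1 ok, R2 ok, R3 fails, R4 ok, R5 ok.
Only rule 3 fails.

3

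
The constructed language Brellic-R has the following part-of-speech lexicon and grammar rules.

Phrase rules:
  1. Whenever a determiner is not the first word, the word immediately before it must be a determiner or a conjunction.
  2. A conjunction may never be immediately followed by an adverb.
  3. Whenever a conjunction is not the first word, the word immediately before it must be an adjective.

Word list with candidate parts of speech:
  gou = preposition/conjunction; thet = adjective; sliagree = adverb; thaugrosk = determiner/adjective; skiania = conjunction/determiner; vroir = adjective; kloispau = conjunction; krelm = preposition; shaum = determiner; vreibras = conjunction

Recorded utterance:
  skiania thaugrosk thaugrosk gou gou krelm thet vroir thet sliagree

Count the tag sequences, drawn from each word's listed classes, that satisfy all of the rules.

10

Candidates per position — 1:skiania {conjunction,determiner}; 2:thaugrosk {determiner,adjective}; 3:thaugrosk {determiner,adjective}; 4:gou {preposition,conjunction}; 5:gou {preposition,conjunction}; 6:krelm {preposition}; 7:thet {adjective}; 8:vroir {adjective}; 9:thet {adjective}; 10:sliagree {adverb}.
There are 32 candidate sequences in total.
Checking each against the rules leaves 10 sequences.
Count = 10.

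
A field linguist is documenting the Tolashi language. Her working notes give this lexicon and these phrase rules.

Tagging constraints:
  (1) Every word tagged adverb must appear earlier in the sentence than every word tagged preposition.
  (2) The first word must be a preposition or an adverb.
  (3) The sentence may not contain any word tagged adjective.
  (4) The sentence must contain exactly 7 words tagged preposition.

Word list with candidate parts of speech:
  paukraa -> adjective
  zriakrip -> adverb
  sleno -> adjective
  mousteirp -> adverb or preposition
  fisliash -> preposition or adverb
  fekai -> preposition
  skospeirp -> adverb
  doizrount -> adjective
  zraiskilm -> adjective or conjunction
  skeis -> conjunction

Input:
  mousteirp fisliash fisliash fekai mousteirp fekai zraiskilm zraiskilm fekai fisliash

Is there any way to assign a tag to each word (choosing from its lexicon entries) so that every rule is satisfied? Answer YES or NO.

Candidates per position — 1:mousteirp {adverb,preposition}; 2:fisliash {preposition,adverb}; 3:fisliash {preposition,adverb}; 4:fekai {preposition}; 5:mousteirp {adverb,preposition}; 6:fekai {preposition}; 7:zraiskilm {adjective,conjunction}; 8:zraiskilm {adjective,conjunction}; 9:fekai {preposition}; 10:fisliash {preposition,adverb}.
One satisfying assignment: adverb preposition preposition preposition preposition preposition conjunction conjunction preposition preposition.
Verifying each rule — rule 1 holds; rule 2 holds; rule 3 holds; rule 4 holds.

YES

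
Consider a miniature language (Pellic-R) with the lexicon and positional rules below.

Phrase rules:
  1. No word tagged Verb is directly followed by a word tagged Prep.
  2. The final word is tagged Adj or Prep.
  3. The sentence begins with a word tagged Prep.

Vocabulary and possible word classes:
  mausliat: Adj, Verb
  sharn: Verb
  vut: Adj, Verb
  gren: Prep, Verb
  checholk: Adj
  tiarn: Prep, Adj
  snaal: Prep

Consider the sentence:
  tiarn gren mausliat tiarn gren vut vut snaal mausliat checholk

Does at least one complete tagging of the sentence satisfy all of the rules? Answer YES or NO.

YES

Candidates per position — 1:tiarn {Prep,Adj}; 2:gren {Prep,Verb}; 3:mausliat {Adj,Verb}; 4:tiarn {Prep,Adj}; 5:gren {Prep,Verb}; 6:vut {Adj,Verb}; 7:vut {Adj,Verb}; 8:snaal {Prep}; 9:mausliat {Adj,Verb}; 10:checholk {Adj}.
One satisfying assignment: Prep Prep Verb Adj Verb Verb Adj Prep Verb Adj.
Check: rule 1 holds; rule 2 holds; rule 3 holds.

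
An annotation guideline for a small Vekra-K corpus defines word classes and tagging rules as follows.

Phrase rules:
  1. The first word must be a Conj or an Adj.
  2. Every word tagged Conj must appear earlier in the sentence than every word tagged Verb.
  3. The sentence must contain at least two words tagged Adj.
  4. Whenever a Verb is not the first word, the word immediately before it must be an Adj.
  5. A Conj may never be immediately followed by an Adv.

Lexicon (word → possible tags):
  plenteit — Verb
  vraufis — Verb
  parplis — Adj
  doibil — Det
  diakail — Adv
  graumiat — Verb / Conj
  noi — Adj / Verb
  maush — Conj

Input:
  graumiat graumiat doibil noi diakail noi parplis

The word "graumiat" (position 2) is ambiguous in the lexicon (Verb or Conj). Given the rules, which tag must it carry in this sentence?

Candidates per position — 1:graumiat {Verb,Conj}; 2:graumiat {Verb,Conj}; 3:doibil {Det}; 4:noi {Adj,Verb}; 5:diakail {Adv}; 6:noi {Adj,Verb}; 7:parplis {Adj}.
Position 1: Verb is ruled out by rule 1; that leaves Conj.
Position 2: Verb is ruled out by rule 4; that leaves Conj.
Position 4: Verb is ruled out by rule 4; that leaves Adj.
Position 6: Verb is ruled out by rule 4; that leaves Adj.
So the tagging must be: Conj Conj Det Adj Adv Adj Adj.
Rule-by-rule: rule 1 ok; rule 2 ok; rule 3 ok; rule 4 ok; rule 5 ok.

Conj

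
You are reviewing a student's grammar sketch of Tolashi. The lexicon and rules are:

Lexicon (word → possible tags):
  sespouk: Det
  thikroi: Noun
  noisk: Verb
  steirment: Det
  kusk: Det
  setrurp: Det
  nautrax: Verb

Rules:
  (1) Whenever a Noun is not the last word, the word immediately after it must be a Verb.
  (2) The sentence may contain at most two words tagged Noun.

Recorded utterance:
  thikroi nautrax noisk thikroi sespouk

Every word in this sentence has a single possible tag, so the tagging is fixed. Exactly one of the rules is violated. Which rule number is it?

1

Fixed tagging: Noun Verb Verb Noun Det.
Rule check: R1 ✗, R2 ✓.
Only rule 1 fails.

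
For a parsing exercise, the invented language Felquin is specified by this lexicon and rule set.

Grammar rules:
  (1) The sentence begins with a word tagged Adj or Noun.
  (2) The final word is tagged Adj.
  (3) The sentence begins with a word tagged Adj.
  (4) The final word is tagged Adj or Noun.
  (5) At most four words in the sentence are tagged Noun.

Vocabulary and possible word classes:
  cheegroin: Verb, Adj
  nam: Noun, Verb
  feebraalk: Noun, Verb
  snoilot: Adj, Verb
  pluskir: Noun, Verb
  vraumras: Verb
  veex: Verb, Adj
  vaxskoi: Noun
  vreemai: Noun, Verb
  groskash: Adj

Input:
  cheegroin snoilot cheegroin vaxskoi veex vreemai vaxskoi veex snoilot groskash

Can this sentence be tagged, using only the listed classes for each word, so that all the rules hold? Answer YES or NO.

YES

Candidates per position — 1:cheegroin {Verb,Adj}; 2:snoilot {Adj,Verb}; 3:cheegroin {Verb,Adj}; 4:vaxskoi {Noun}; 5:veex {Verb,Adj}; 6:vreemai {Noun,Verb}; 7:vaxskoi {Noun}; 8:veex {Verb,Adj}; 9:snoilot {Adj,Verb}; 10:groskash {Adj}.
One satisfying assignment: Adj Adj Adj Noun Adj Noun Noun Verb Verb Adj.
Check: rule 1 ✓; rule 2 ✓; rule 3 ✓; rule 4 ✓; rule 5 ✓.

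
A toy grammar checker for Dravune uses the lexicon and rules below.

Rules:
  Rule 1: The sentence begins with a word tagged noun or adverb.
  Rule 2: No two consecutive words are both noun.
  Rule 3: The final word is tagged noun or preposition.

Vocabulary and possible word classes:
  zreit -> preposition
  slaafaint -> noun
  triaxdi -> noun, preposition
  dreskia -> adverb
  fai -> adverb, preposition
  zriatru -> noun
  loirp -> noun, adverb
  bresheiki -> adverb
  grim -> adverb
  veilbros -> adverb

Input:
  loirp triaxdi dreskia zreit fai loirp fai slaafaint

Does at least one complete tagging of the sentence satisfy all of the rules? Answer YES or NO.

Candidates per position — 1:loirp {noun,adverb}; 2:triaxdi {noun,preposition}; 3:dreskia {adverb}; 4:zreit {preposition}; 5:fai {adverb,preposition}; 6:loirp {noun,adverb}; 7:fai {adverb,preposition}; 8:slaafaint {noun}.
One satisfying assignment: noun preposition adverb preposition preposition adverb adverb noun.
Checking: rule 1 satisfied; rule 2 satisfied; rule 3 satisfied.

YES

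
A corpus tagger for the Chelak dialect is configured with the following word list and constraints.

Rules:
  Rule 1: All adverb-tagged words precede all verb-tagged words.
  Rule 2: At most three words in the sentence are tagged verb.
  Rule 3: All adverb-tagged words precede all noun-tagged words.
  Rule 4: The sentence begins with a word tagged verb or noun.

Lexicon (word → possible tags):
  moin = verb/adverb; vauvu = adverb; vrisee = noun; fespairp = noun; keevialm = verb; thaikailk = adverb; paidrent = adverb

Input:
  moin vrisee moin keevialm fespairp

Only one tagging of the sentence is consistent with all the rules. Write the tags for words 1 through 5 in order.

Candidates per position — 1:moin {verb,adverb}; 2:vrisee {noun}; 3:moin {verb,adverb}; 4:keevialm {verb}; 5:fespairp {noun}.
Position 1: adverb is ruled out by rule 4; that leaves verb.
Position 3: adverb is ruled out by rule 1; that leaves verb.
The unique satisfying tagging is: verb noun verb verb noun.
Verifying each rule — rule 1 satisfied; rule 2 satisfied; rule 3 satisfied; rule 4 satisfied.

verb noun verb verb noun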